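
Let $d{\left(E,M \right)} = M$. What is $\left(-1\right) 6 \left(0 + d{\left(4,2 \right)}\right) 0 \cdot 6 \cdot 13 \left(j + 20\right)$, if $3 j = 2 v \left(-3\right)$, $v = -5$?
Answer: $0$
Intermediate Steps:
$j = 10$ ($j = \frac{2 \left(-5\right) \left(-3\right)}{3} = \frac{\left(-10\right) \left(-3\right)}{3} = \frac{1}{3} \cdot 30 = 10$)
$\left(-1\right) 6 \left(0 + d{\left(4,2 \right)}\right) 0 \cdot 6 \cdot 13 \left(j + 20\right) = \left(-1\right) 6 \left(0 + 2\right) 0 \cdot 6 \cdot 13 \left(10 + 20\right) = - 6 \cdot 2 \cdot 0 \cdot 78 \cdot 30 = \left(-6\right) 0 \cdot 78 \cdot 30 = 0 \cdot 78 \cdot 30 = 0 \cdot 30 = 0$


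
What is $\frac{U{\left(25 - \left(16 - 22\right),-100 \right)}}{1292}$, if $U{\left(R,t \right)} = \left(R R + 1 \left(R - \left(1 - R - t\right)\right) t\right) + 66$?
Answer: $\frac{4927}{1292} \approx 3.8135$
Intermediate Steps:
$U{\left(R,t \right)} = 66 + R^{2} + t \left(-1 + t + 2 R\right)$ ($U{\left(R,t \right)} = \left(R^{2} + 1 \left(R + \left(-1 + R + t\right)\right) t\right) + 66 = \left(R^{2} + 1 \left(-1 + t + 2 R\right) t\right) + 66 = \left(R^{2} + \left(-1 + t + 2 R\right) t\right) + 66 = \left(R^{2} + t \left(-1 + t + 2 R\right)\right) + 66 = 66 + R^{2} + t \left(-1 + t + 2 R\right)$)
$\frac{U{\left(25 - \left(16 - 22\right),-100 \right)}}{1292} = \frac{66 + \left(25 - \left(16 - 22\right)\right)^{2} + \left(-100\right)^{2} - -100 + 2 \left(25 - \left(16 - 22\right)\right) \left(-100\right)}{1292} = \left(66 + \left(25 - \left(16 - 22\right)\right)^{2} + 10000 + 100 + 2 \left(25 - \left(16 - 22\right)\right) \left(-100\right)\right) \frac{1}{1292} = \left(66 + \left(25 - -6\right)^{2} + 10000 + 100 + 2 \left(25 - -6\right) \left(-100\right)\right) \frac{1}{1292} = \left(66 + \left(25 + 6\right)^{2} + 10000 + 100 + 2 \left(25 + 6\right) \left(-100\right)\right) \frac{1}{1292} = \left(66 + 31^{2} + 10000 + 100 + 2 \cdot 31 \left(-100\right)\right) \frac{1}{1292} = \left(66 + 961 + 10000 + 100 - 6200\right) \frac{1}{1292} = 4927 \cdot \frac{1}{1292} = \frac{4927}{1292}$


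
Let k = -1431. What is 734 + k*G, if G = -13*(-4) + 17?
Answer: -98005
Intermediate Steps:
G = 69 (G = 52 + 17 = 69)
734 + k*G = 734 - 1431*69 = 734 - 98739 = -98005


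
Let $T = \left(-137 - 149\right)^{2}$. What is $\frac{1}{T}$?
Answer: $\frac{1}{81796} \approx 1.2226 \cdot 10^{-5}$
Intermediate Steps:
$T = 81796$ ($T = \left(-286\right)^{2} = 81796$)
$\frac{1}{T} = \frac{1}{81796}$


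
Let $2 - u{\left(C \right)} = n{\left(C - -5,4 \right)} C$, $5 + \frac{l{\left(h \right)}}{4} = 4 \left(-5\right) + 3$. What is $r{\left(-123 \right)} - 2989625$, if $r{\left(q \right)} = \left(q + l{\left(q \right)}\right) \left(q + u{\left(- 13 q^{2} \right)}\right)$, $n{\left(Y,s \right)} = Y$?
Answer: $8161658273090$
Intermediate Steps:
$l{\left(h \right)} = -88$ ($l{\left(h \right)} = -20 + 4 \left(4 \left(-5\right) + 3\right) = -20 + 4 \left(-20 + 3\right) = -20 + 4 \left(-17\right) = -20 - 68 = -88$)
$u{\left(C \right)} = 2 - C \left(5 + C\right)$ ($u{\left(C \right)} = 2 - \left(C - -5\right) C = 2 - \left(C + 5\right) C = 2 - \left(5 + C\right) C = 2 - C \left(5 + C\right)$)
$r{\left(q \right)} = \left(-88 + q\right) \left(2 + q + 13 q^{2} \left(5 - 13 q^{2}\right)\right)$ ($r{\left(q \right)} = \left(q - 88\right) \left(q - \left(-2 + - 13 q^{2} \left(5 - 13 q^{2}\right)\right)\right) = \left(-88 + q\right) \left(q + \left(2 + 13 q^{2} \left(5 - 13 q^{2}\right)\right)\right) = \left(-88 + q\right) \left(2 + q + 13 q^{2} \left(5 - 13 q^{2}\right)\right)$)
$r{\left(-123 \right)} - 2989625 = \left(-176 - 5719 \left(-123\right)^{2} - 169 \left(-123\right)^{5} - -10578 + 65 \left(-123\right)^{3} + 14872 \left(-123\right)^{4}\right) - 2989625 = \left(-176 - 86522751 - -4757866606467 + 10578 + 65 \left(-1860867\right) + 14872 \cdot 228886641\right) - 2989625 = \left(-176 - 86522751 + 4757866606467 + 10578 - 120956355 + 3404002124952\right) - 2989625 = 8161661262715 - 2989625 = 8161658273090$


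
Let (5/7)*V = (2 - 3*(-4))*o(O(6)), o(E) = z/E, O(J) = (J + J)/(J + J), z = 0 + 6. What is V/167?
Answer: 588/835 ≈ 0.70419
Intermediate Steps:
z = 6
O(J) = 1 (O(J) = (2*J)/((2*J)) = (2*J)*(1/(2*J)) = 1)
o(E) = 6/E
V = 588/5 (V = 7*((2 - 3*(-4))*(6/1))/5 = 7*((2 + 12)*(6*1))/5 = 7*(14*6)/5 = (7/5)*84 = 588/5 ≈ 117.60)
V/167 = (588/5)/167 = (1/167)*(588/5) = 588/835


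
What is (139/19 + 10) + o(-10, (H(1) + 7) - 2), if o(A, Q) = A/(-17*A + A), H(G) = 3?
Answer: 5245/304 ≈ 17.253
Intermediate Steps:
o(A, Q) = -1/16 (o(A, Q) = A/((-16*A)) = A*(-1/(16*A)) = -1/16)
(139/19 + 10) + o(-10, (H(1) + 7) - 2) = (139/19 + 10) - 1/16 = 329/19 - 1/16 = 5245/304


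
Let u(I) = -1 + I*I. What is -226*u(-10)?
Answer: -22374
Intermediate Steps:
u(I) = -1 + I²
-226*u(-10) = -226*(-1 + (-10)²) = -226*(-1 + 100) = -226*99 = -22374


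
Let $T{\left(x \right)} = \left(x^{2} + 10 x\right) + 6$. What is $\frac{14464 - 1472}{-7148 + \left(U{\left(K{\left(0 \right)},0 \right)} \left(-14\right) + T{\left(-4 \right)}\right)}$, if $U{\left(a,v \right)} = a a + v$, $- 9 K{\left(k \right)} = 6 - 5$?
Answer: $- \frac{263088}{145115} \approx -1.813$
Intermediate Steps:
$K{\left(k \right)} = - \frac{1}{9}$ ($K{\left(k \right)} = - \frac{6 - 5}{9} = \left(- \frac{1}{9}\right) 1 = - \frac{1}{9}$)
$U{\left(a,v \right)} = v + a^{2}$ ($U{\left(a,v \right)} = a^{2} + v = v + a^{2}$)
$T{\left(x \right)} = 6 + x^{2} + 10 x$
$\frac{14464 - 1472}{-7148 + \left(U{\left(K{\left(0 \right)},0 \right)} \left(-14\right) + T{\left(-4 \right)}\right)} = \frac{14464 - 1472}{-7148 + \left(\left(0 + \left(- \frac{1}{9}\right)^{2}\right) \left(-14\right) + \left(6 + \left(-4\right)^{2} + 10 \left(-4\right)\right)\right)} = \frac{12992}{-7148 + \left(\left(0 + \frac{1}{81}\right) \left(-14\right) + \left(6 + 16 - 40\right)\right)} = \frac{12992}{-7148 + \left(\frac{1}{81} \left(-14\right) - 18\right)} = \frac{12992}{-7148 - \frac{1472}{81}} = \frac{12992}{- \frac{580460}{81}} = 12992 \left(- \frac{81}{580460}\right) = - \frac{263088}{145115}$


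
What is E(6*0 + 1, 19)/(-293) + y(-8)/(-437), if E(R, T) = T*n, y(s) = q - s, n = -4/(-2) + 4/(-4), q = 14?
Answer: -14749/128041 ≈ -0.11519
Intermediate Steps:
n = 1 (n = -4*(-½) + 4*(-¼) = 2 - 1 = 1)
y(s) = 14 - s
E(R, T) = T (E(R, T) = T*1 = T)
E(6*0 + 1, 19)/(-293) + y(-8)/(-437) = 19/(-293) + (14 - 1*(-8))/(-437) = 19*(-1/293) + (14 + 8)*(-1/437) = -19/293 + 22*(-1/437) = -19/293 - 22/437 = -14749/128041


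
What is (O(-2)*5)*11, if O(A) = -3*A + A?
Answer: 220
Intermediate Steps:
O(A) = -2*A
(O(-2)*5)*11 = (-2*(-2)*5)*11 = (4*5)*11 = 20*11 = 220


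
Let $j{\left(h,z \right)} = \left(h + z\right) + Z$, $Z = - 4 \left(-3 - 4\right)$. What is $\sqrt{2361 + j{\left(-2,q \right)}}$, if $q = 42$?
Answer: $\sqrt{2429} \approx 49.285$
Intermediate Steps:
$Z = 28$ ($Z = \left(-4\right) \left(-7\right) = 28$)
$j{\left(h,z \right)} = 28 + h + z$ ($j{\left(h,z \right)} = \left(h + z\right) + 28 = 28 + h + z$)
$\sqrt{2361 + j{\left(-2,q \right)}} = \sqrt{2361 + \left(28 - 2 + 42\right)} = \sqrt{2361 + 68} = \sqrt{2429}$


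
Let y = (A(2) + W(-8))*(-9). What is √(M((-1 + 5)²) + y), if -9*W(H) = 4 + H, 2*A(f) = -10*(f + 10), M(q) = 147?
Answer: √683 ≈ 26.134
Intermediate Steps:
A(f) = -50 - 5*f (A(f) = (-10*(f + 10))/2 = (-10*(10 + f))/2 = (-100 - 10*f)/2 = -50 - 5*f)
W(H) = -4/9 - H/9 (W(H) = -(4 + H)/9 = -4/9 - H/9)
y = 536 (y = ((-50 - 5*2) + (-4/9 - ⅑*(-8)))*(-9) = ((-50 - 10) + (-4/9 + 8/9))*(-9) = (-60 + 4/9)*(-9) = -536/9*(-9) = 536)
√(M((-1 + 5)²) + y) = √(147 + 536) = √683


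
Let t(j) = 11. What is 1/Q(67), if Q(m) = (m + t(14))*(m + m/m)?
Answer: 1/5304 ≈ 0.00018854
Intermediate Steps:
Q(m) = (1 + m)*(11 + m) (Q(m) = (m + 11)*(m + m/m) = (11 + m)*(m + 1) = (11 + m)*(1 + m) = (1 + m)*(11 + m))
1/Q(67) = 1/(11 + 67² + 12*67) = 1/(11 + 4489 + 804) = 1/5304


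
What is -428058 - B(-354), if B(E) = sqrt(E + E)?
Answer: -428058 - 2*I*sqrt(177) ≈ -4.2806e+5 - 26.608*I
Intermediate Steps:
B(E) = sqrt(2)*sqrt(E) (B(E) = sqrt(2*E) = sqrt(2)*sqrt(E))
-428058 - B(-354) = -428058 - sqrt(2)*sqrt(-354) = -428058 - sqrt(2)*I*sqrt(354) = -428058 - 2*I*sqrt(177)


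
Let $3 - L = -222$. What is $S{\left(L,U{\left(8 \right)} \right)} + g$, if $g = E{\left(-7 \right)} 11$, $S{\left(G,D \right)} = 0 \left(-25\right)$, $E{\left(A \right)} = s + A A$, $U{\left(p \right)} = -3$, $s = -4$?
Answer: $495$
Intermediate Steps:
$L = 225$ ($L = 3 - -222 = 3 + 222 = 225$)
$E{\left(A \right)} = -4 + A^{2}$ ($E{\left(A \right)} = -4 + A A = -4 + A^{2}$)
$S{\left(G,D \right)} = 0$
$g = 495$ ($g = \left(-4 + \left(-7\right)^{2}\right) 11 = \left(-4 + 49\right) 11 = 45 \cdot 11 = 495$)
$S{\left(L,U{\left(8 \right)} \right)} + g = 0 + 495 = 495$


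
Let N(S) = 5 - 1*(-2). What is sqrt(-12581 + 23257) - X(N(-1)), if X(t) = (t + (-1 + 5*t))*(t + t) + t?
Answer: -581 + 2*sqrt(2669) ≈ -477.68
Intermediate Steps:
N(S) = 7 (N(S) = 5 + 2 = 7)
X(t) = t + 2*t*(-1 + 6*t) (X(t) = (-1 + 6*t)*(2*t) + t = 2*t*(-1 + 6*t) + t = t + 2*t*(-1 + 6*t))
sqrt(-12581 + 23257) - X(N(-1)) = sqrt(-12581 + 23257) - 7*(-1 + 12*7) = sqrt(10676) - 7*(-1 + 84) = 2*sqrt(2669) - 7*83 = 2*sqrt(2669) - 1*581 = 2*sqrt(2669) - 581 = -581 + 2*sqrt(2669)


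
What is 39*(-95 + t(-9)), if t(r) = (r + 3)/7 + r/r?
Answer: -25896/7 ≈ -3699.4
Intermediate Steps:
t(r) = 10/7 + r/7 (t(r) = (3 + r)*(⅐) + 1 = (3/7 + r/7) + 1 = 10/7 + r/7)
39*(-95 + t(-9)) = 39*(-95 + (10/7 + (⅐)*(-9))) = 39*(-95 + (10/7 - 9/7)) = 39*(-95 + ⅐) = 39*(-664/7) = -25896/7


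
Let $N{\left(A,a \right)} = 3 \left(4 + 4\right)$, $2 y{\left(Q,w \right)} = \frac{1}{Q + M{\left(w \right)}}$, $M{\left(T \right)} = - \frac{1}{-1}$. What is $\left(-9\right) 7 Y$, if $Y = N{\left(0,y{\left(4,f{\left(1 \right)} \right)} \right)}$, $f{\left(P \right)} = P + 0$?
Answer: $-1512$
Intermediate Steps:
$f{\left(P \right)} = P$
$M{\left(T \right)} = 1$ ($M{\left(T \right)} = \left(-1\right) \left(-1\right) = 1$)
$y{\left(Q,w \right)} = \frac{1}{2 \left(1 + Q\right)}$ ($y{\left(Q,w \right)} = \frac{1}{2 \left(Q + 1\right)} = \frac{1}{2 \left(1 + Q\right)}$)
$N{\left(A,a \right)} = 24$ ($N{\left(A,a \right)} = 3 \cdot 8 = 24$)
$Y = 24$
$\left(-9\right) 7 Y = \left(-9\right) 7 \cdot 24 = \left(-63\right) 24 = -1512$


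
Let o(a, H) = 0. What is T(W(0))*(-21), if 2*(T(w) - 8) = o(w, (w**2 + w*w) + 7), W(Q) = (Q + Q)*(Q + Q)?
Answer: -168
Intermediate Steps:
W(Q) = 4*Q**2 (W(Q) = (2*Q)*(2*Q) = 4*Q**2)
T(w) = 8 (T(w) = 8 + (1/2)*0 = 8 + 0 = 8)
T(W(0))*(-21) = 8*(-21) = -168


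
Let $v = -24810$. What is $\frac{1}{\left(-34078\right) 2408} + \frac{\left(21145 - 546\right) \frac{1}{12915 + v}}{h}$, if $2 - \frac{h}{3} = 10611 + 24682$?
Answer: $\frac{1689090955241}{103342805382857040} \approx 1.6345 \cdot 10^{-5}$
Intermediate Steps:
$h = -105873$ ($h = 6 - 3 \left(10611 + 24682\right) = 6 - 105879 = -105873$)
$\frac{1}{\left(-34078\right) 2408} + \frac{\left(21145 - 546\right) \frac{1}{12915 + v}}{h} = \frac{1}{\left(-34078\right) 2408} + \frac{\left(21145 - 546\right) \frac{1}{12915 - 24810}}{-105873} = \left(- \frac{1}{34078}\right) \frac{1}{2408} + \frac{20599}{-11895} \left(- \frac{1}{105873}\right) = - \frac{1}{82059824} + 20599 \left(- \frac{1}{11895}\right) \left(- \frac{1}{105873}\right) = - \frac{1}{82059824} - - \frac{20599}{1259359335} = - \frac{1}{82059824} + \frac{20599}{1259359335} = \frac{1689090955241}{103342805382857040}$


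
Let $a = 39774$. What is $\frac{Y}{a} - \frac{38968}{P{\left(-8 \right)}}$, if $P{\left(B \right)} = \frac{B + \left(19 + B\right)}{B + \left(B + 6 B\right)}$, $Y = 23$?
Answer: $\frac{11021605213}{13258} \approx 8.3132 \cdot 10^{5}$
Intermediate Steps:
$P{\left(B \right)} = \frac{19 + 2 B}{8 B}$ ($P{\left(B \right)} = \frac{19 + 2 B}{B + 7 B} = \frac{19 + 2 B}{8 B}$)
$\frac{Y}{a} - \frac{38968}{P{\left(-8 \right)}} = \frac{23}{39774} - \frac{38968}{\frac{1}{8} \frac{1}{-8} \left(19 + 2 \left(-8\right)\right)} = 23 \cdot \frac{1}{39774} - \frac{38968}{\frac{1}{8} \left(- \frac{1}{8}\right) \left(19 - 16\right)} = \frac{23}{39774} - \frac{38968}{\frac{1}{8} \left(- \frac{1}{8}\right) 3} = \frac{23}{39774} - \frac{38968}{- \frac{3}{64}} = \frac{23}{39774} - - \frac{2493952}{3} = \frac{23}{39774} + \frac{2493952}{3} = \frac{11021605213}{13258}$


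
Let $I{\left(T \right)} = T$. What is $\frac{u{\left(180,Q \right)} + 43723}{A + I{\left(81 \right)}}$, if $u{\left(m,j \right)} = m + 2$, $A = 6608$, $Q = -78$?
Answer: $\frac{43905}{6689} \approx 6.5638$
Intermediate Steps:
$u{\left(m,j \right)} = 2 + m$
$\frac{u{\left(180,Q \right)} + 43723}{A + I{\left(81 \right)}} = \frac{\left(2 + 180\right) + 43723}{6608 + 81} = \frac{182 + 43723}{6689} = 43905 \cdot \frac{1}{6689} = \frac{43905}{6689}$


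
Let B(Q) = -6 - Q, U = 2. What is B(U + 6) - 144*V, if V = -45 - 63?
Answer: 15538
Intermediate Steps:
V = -108
B(U + 6) - 144*V = (-6 - (2 + 6)) - 144*(-108) = (-6 - 1*8) + 15552 = (-6 - 8) + 15552 = -14 + 15552 = 15538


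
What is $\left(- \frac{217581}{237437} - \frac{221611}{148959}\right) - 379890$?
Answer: $- \frac{13436178179250056}{35368378083} \approx -3.7989 \cdot 10^{5}$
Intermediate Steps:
$\left(- \frac{217581}{237437} - \frac{221611}{148959}\right) - 379890 = - \frac{85029299186}{35368378083} - 379890 = - \frac{13436178179250056}{35368378083}$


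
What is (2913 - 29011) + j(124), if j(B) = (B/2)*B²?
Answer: 927214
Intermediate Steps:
j(B) = B³/2 (j(B) = (B*(½))*B² = (B/2)*B² = B³/2)
(2913 - 29011) + j(124) = (2913 - 29011) + (½)*124³ = -26098 + (½)*1906624 = -26098 + 953312 = 927214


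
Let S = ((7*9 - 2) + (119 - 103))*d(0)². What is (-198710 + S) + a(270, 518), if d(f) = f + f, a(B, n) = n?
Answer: -198192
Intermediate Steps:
d(f) = 2*f
S = 0 (S = ((7*9 - 2) + (119 - 103))*(2*0)² = ((63 - 2) + 16)*0² = (61 + 16)*0 = 77*0 = 0)
(-198710 + S) + a(270, 518) = (-198710 + 0) + 518 = -198710 + 518 = -198192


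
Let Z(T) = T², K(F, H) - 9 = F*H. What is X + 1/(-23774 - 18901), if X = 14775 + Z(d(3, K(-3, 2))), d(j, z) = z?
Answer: 630907199/42675 ≈ 14784.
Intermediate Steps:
K(F, H) = 9 + F*H
X = 14784 (X = 14775 + (9 - 3*2)² = 14775 + (9 - 6)² = 14775 + 3² = 14775 + 9 = 14784)
X + 1/(-23774 - 18901) = 14784 + 1/(-23774 - 18901) = 14784 + 1/(-42675) = 14784 - 1/42675 = 630907199/42675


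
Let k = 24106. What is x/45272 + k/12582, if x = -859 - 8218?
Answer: 488560009/284806152 ≈ 1.7154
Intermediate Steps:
x = -9077
x/45272 + k/12582 = -9077/45272 + 24106/12582 = -9077*1/45272 + 24106*(1/12582) = -9077/45272 + 12053/6291 = 488560009/284806152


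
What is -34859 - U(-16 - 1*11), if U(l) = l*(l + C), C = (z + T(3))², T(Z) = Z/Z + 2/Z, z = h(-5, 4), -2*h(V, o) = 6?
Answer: -35540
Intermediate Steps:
h(V, o) = -3 (h(V, o) = -½*6 = -3)
z = -3
T(Z) = 1 + 2/Z
C = 16/9 (C = (-3 + (2 + 3)/3)² = (-3 + (⅓)*5)² = (-3 + 5/3)² = (-4/3)² = 16/9 ≈ 1.7778)
U(l) = l*(16/9 + l) (U(l) = l*(l + 16/9) = l*(16/9 + l))
-34859 - U(-16 - 1*11) = -34859 - (-16 - 1*11)*(16 + 9*(-16 - 1*11))/9 = -34859 - (-16 - 11)*(16 + 9*(-16 - 11))/9 = -34859 - (-27)*(16 + 9*(-27))/9 = -34859 - (-27)*(16 - 243)/9 = -34859 - (-27)*(-227)/9 = -34859 - 1*681 = -34859 - 681 = -35540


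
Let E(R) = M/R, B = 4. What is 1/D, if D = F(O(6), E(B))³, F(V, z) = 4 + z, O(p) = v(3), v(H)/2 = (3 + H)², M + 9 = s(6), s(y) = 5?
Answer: 1/27 ≈ 0.037037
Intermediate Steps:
M = -4 (M = -9 + 5 = -4)
v(H) = 2*(3 + H)²
O(p) = 72 (O(p) = 2*(3 + 3)² = 2*6² = 2*36 = 72)
E(R) = -4/R
D = 27 (D = (4 - 4/4)³ = (4 - 4*¼)³ = (4 - 1)³ = 3³ = 27)
1/D = 1/27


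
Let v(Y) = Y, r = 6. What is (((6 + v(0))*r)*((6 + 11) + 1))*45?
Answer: 29160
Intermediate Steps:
(((6 + v(0))*r)*((6 + 11) + 1))*45 = (((6 + 0)*6)*((6 + 11) + 1))*45 = ((6*6)*(17 + 1))*45 = (36*18)*45 = 648*45 = 29160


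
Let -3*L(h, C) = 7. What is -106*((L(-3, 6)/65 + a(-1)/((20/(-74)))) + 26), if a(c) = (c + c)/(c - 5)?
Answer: -34079/13 ≈ -2621.5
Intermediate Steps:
a(c) = 2*c/(-5 + c) (a(c) = (2*c)/(-5 + c) = 2*c/(-5 + c))
L(h, C) = -7/3 (L(h, C) = -⅓*7 = -7/3)
-106*((L(-3, 6)/65 + a(-1)/((20/(-74)))) + 26) = -106*((-7/3/65 + (2*(-1)/(-5 - 1))/((20/(-74)))) + 26) = -106*((-7/3*1/65 + (2*(-1)/(-6))/((20*(-1/74)))) + 26) = -106*((-7/195 + (2*(-1)*(-⅙))/(-10/37)) + 26) = -106*((-7/195 + (⅓)*(-37/10)) + 26) = -106*((-7/195 - 37/30) + 26) = -106*(-33/26 + 26) = -106*643/26 = -34079/13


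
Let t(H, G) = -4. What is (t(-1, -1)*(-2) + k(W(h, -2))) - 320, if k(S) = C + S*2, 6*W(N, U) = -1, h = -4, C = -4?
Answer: -949/3 ≈ -316.33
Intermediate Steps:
W(N, U) = -⅙ (W(N, U) = (⅙)*(-1) = -⅙)
k(S) = -4 + 2*S (k(S) = -4 + S*2 = -4 + 2*S)
(t(-1, -1)*(-2) + k(W(h, -2))) - 320 = (-4*(-2) + (-4 + 2*(-⅙))) - 320 = (8 + (-4 - ⅓)) - 320 = (8 - 13/3) - 320 = 11/3 - 320 = -949/3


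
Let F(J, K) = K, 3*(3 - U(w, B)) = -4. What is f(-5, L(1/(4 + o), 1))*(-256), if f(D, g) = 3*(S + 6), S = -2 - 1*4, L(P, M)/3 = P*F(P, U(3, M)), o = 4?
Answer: 0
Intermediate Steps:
U(w, B) = 13/3 (U(w, B) = 3 - ⅓*(-4) = 3 + 4/3 = 13/3)
L(P, M) = 13*P (L(P, M) = 3*(P*(13/3)) = 3*(13*P/3) = 13*P)
S = -6 (S = -2 - 4 = -6)
f(D, g) = 0 (f(D, g) = 3*(-6 + 6) = 3*0 = 0)
f(-5, L(1/(4 + o), 1))*(-256) = 0*(-256) = 0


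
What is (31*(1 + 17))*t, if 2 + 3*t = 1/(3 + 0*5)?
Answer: -310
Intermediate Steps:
t = -5/9 (t = -2/3 + 1/(3*(3 + 0*5)) = -2/3 + 1/(3*(3 + 0)) = -2/3 + (1/3)/3 = -2/3 + (1/3)*(1/3) = -2/3 + 1/9 = -5/9 ≈ -0.55556)
(31*(1 + 17))*t = (31*(1 + 17))*(-5/9) = (31*18)*(-5/9) = 558*(-5/9) = -310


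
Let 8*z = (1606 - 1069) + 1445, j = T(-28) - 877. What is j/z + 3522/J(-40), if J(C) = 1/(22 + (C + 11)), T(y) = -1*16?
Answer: -24435686/991 ≈ -24658.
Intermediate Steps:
T(y) = -16
j = -893 (j = -16 - 877 = -893)
J(C) = 1/(33 + C) (J(C) = 1/(22 + (11 + C)) = 1/(33 + C))
z = 991/4 (z = ((1606 - 1069) + 1445)/8 = (537 + 1445)/8 = (⅛)*1982 = 991/4 ≈ 247.75)
j/z + 3522/J(-40) = -893/991/4 + 3522/(1/(33 - 40)) = -893*4/991 + 3522/(1/(-7)) = -3572/991 + 3522/(-⅐) = -3572/991 + 3522*(-7) = -3572/991 - 24654 = -24435686/991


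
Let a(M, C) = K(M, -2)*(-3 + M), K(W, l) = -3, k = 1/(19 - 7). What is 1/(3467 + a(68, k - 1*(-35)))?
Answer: 1/3272 ≈ 0.00030562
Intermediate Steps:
k = 1/12 ≈ 0.083333
a(M, C) = 9 - 3*M (a(M, C) = -3*(-3 + M) = 9 - 3*M)
1/(3467 + a(68, k - 1*(-35))) = 1/(3467 + (9 - 3*68)) = 1/(3467 + (9 - 204)) = 1/(3467 - 195) = 1/3272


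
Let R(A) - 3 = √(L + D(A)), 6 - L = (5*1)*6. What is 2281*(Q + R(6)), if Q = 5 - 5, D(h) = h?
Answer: 6843 + 6843*I*√2 ≈ 6843.0 + 9677.5*I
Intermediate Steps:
L = -24 (L = 6 - 5*1*6 = 6 - 5*6 = 6 - 1*30 = 6 - 30 = -24)
R(A) = 3 + √(-24 + A)
Q = 0
2281*(Q + R(6)) = 2281*(0 + (3 + √(-24 + 6))) = 2281*(0 + (3 + √(-18))) = 2281*(0 + (3 + 3*I*√2)) = 2281*(3 + 3*I*√2) = 6843 + 6843*I*√2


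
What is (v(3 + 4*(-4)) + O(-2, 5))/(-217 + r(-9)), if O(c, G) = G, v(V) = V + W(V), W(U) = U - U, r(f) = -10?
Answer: 8/227 ≈ 0.035242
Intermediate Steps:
W(U) = 0
v(V) = V (v(V) = V + 0 = V)
(v(3 + 4*(-4)) + O(-2, 5))/(-217 + r(-9)) = ((3 + 4*(-4)) + 5)/(-217 - 10) = ((3 - 16) + 5)/(-227) = (-13 + 5)*(-1/227) = -8*(-1/227) = 8/227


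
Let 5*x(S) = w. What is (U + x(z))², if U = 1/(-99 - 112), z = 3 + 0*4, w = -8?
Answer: 2866249/1113025 ≈ 2.5752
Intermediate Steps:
z = 3 (z = 3 + 0 = 3)
x(S) = -8/5 (x(S) = (⅕)*(-8) = -8/5)
U = -1/211 (U = 1/(-211) = -1/211 ≈ -0.0047393)
(U + x(z))² = (-1/211 - 8/5)² = (-1693/1055)² = 2866249/1113025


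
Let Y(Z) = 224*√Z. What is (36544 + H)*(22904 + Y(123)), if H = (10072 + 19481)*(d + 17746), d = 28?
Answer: 12031736107664 + 117669790784*√123 ≈ 1.3337e+13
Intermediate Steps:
H = 525275022 (H = (10072 + 19481)*(28 + 17746) = 29553*17774 = 525275022)
(36544 + H)*(22904 + Y(123)) = (36544 + 525275022)*(22904 + 224*√123) = 525311566*(22904 + 224*√123) = 12031736107664 + 117669790784*√123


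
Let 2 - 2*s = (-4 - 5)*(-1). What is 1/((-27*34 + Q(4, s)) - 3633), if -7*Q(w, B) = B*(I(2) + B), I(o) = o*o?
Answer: -4/18203 ≈ -0.00021974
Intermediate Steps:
I(o) = o**2
s = -7/2 (s = 1 - (-4 - 5)*(-1)/2 = 1 - (-9)*(-1)/2 = 1 - 1/2*9 = 1 - 9/2 = -7/2 ≈ -3.5000)
Q(w, B) = -B*(4 + B)/7 (Q(w, B) = -B*(2**2 + B)/7 = -B*(4 + B)/7)
1/((-27*34 + Q(4, s)) - 3633) = 1/((-27*34 - 1/7*(-7/2)*(4 - 7/2)) - 3633) = 1/((-918 - 1/7*(-7/2)*1/2) - 3633) = 1/((-918 + 1/4) - 3633) = 1/(-3671/4 - 3633) = 1/(-18203/4) = -4/18203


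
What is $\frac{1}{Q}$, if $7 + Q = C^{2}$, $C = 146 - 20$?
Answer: $\frac{1}{15869} \approx 6.3016 \cdot 10^{-5}$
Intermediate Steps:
$C = 126$
$Q = 15869$ ($Q = -7 + 126^{2} = -7 + 15876 = 15869$)
$\frac{1}{Q} = \frac{1}{15869}$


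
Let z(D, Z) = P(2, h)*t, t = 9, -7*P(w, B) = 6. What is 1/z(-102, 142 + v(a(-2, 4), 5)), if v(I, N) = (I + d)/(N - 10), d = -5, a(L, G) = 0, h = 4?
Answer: -7/54 ≈ -0.12963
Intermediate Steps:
P(w, B) = -6/7 (P(w, B) = -1/7*6 = -6/7)
v(I, N) = (-5 + I)/(-10 + N) (v(I, N) = (I - 5)/(N - 10) = (-5 + I)/(-10 + N))
z(D, Z) = -54/7 (z(D, Z) = -6/7*9 = -54/7)
1/z(-102, 142 + v(a(-2, 4), 5)) = 1/(-54/7) = -7/54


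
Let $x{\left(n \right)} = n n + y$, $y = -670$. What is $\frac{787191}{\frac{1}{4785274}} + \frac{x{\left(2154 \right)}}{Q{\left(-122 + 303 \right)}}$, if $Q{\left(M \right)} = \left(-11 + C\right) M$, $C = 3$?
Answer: $\frac{2727253426422293}{724} \approx 3.7669 \cdot 10^{12}$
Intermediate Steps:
$x{\left(n \right)} = -670 + n^{2}$ ($x{\left(n \right)} = n n - 670 = n^{2} - 670 = -670 + n^{2}$)
$Q{\left(M \right)} = - 8 M$ ($Q{\left(M \right)} = \left(-11 + 3\right) M = - 8 M$)
$\frac{787191}{\frac{1}{4785274}} + \frac{x{\left(2154 \right)}}{Q{\left(-122 + 303 \right)}} = \frac{787191}{\frac{1}{4785274}} + \frac{-670 + 2154^{2}}{\left(-8\right) \left(-122 + 303\right)} = 787191 \frac{1}{\frac{1}{4785274}} + \frac{-670 + 4639716}{\left(-8\right) 181} = 787191 \cdot 4785274 + \frac{4639046}{-1448} = 3766924625334 + 4639046 \left(- \frac{1}{1448}\right) = 3766924625334 - \frac{2319523}{724} = \frac{2727253426422293}{724}$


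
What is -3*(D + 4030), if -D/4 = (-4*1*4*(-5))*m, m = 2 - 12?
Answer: -21690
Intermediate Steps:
m = -10
D = 3200 (D = -4*(-4*1*4*(-5))*(-10) = -4*(-16*(-5))*(-10) = -4*(-4*(-20))*(-10) = -320*(-10) = -4*(-800) = 3200)
-3*(D + 4030) = -3*(3200 + 4030) = -3*7230 = -21690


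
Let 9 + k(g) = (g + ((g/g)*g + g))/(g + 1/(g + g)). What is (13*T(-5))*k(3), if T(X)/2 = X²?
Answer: -76050/19 ≈ -4002.6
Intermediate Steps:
k(g) = -9 + 3*g/(g + 1/(2*g)) (k(g) = -9 + (g + ((g/g)*g + g))/(g + 1/(g + g)) = -9 + (g + (1*g + g))/(g + 1/(2*g)) = -9 + (g + (g + g))/(g + 1/(2*g)) = -9 + (g + 2*g)/(g + 1/(2*g)) = -9 + (3*g)/(g + 1/(2*g)) = -9 + 3*g/(g + 1/(2*g)))
T(X) = 2*X²
(13*T(-5))*k(3) = (13*(2*(-5)²))*(3*(-3 - 4*3²)/(1 + 2*3²)) = (13*(2*25))*(3*(-3 - 4*9)/(1 + 2*9)) = (13*50)*(3*(-3 - 36)/(1 + 18)) = 650*(3*(-39)/19) = 650*(3*(1/19)*(-39)) = 650*(-117/19) = -76050/19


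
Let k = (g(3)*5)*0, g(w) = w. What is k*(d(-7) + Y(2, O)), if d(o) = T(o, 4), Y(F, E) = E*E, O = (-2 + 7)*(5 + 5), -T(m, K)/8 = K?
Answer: 0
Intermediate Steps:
T(m, K) = -8*K
O = 50 (O = 5*10 = 50)
Y(F, E) = E²
d(o) = -32 (d(o) = -8*4 = -32)
k = 0 (k = (3*5)*0 = 15*0 = 0)
k*(d(-7) + Y(2, O)) = 0*(-32 + 50²) = 0*(-32 + 2500) = 0*2468 = 0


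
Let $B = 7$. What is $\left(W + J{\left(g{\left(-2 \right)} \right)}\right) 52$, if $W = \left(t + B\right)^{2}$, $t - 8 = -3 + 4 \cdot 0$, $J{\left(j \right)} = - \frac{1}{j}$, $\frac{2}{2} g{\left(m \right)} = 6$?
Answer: $\frac{22438}{3} \approx 7479.3$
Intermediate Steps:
$g{\left(m \right)} = 6$
$t = 5$ ($t = 8 + \left(-3 + 4 \cdot 0\right) = 8 + \left(-3 + 0\right) = 8 - 3 = 5$)
$W = 144$ ($W = \left(5 + 7\right)^{2} = 12^{2} = 144$)
$\left(W + J{\left(g{\left(-2 \right)} \right)}\right) 52 = \left(144 - \frac{1}{6}\right) 52 = \frac{863}{6} \cdot 52 = \frac{22438}{3}$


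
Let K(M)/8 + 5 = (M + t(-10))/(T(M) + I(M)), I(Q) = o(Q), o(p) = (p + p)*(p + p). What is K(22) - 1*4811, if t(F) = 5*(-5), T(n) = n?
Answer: -4749141/979 ≈ -4851.0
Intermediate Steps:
o(p) = 4*p² (o(p) = (2*p)*(2*p) = 4*p²)
I(Q) = 4*Q²
t(F) = -25
K(M) = -40 + 8*(-25 + M)/(M + 4*M²) (K(M) = -40 + 8*((M - 25)/(M + 4*M²)) = -40 + 8*((-25 + M)/(M + 4*M²)) = -40 + 8*(-25 + M)/(M + 4*M²))
K(22) - 1*4811 = 8*(-25 - 20*22² - 4*22)/(22*(1 + 4*22)) - 1*4811 = 8*(1/22)*(-25 - 20*484 - 88)/(1 + 88) - 4811 = 8*(1/22)*(-25 - 9680 - 88)/89 - 4811 = 8*(1/22)*(1/89)*(-9793) - 4811 = -39172/979 - 4811 = -4749141/979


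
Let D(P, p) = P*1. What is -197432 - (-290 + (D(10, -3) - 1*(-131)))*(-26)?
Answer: -201306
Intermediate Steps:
D(P, p) = P
-197432 - (-290 + (D(10, -3) - 1*(-131)))*(-26) = -197432 - (-290 + (10 - 1*(-131)))*(-26) = -197432 - (-290 + (10 + 131))*(-26) = -197432 - (-290 + 141)*(-26) = -197432 - (-149)*(-26) = -197432 - 1*3874 = -197432 - 3874 = -201306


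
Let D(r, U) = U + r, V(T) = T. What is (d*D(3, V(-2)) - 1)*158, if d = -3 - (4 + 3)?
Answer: -1738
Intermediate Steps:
d = -10 (d = -3 - 1*7 = -3 - 7 = -10)
(d*D(3, V(-2)) - 1)*158 = (-10*(-2 + 3) - 1)*158 = (-10*1 - 1)*158 = (-10 - 1)*158 = -11*158 = -1738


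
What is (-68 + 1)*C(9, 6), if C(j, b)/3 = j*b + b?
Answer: -12060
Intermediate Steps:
C(j, b) = 3*b + 3*b*j (C(j, b) = 3*(j*b + b) = 3*(b*j + b) = 3*(b + b*j) = 3*b + 3*b*j)
(-68 + 1)*C(9, 6) = (-68 + 1)*(3*6*(1 + 9)) = -201*6*10 = -67*180 = -12060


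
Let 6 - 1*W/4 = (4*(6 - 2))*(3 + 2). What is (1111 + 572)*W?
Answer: -498168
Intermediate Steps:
W = -296 (W = 24 - 4*4*(6 - 2)*(3 + 2) = 24 - 4*4*4*5 = 24 - 64*5 = 24 - 4*80 = 24 - 320 = -296)
(1111 + 572)*W = (1111 + 572)*(-296) = 1683*(-296) = -498168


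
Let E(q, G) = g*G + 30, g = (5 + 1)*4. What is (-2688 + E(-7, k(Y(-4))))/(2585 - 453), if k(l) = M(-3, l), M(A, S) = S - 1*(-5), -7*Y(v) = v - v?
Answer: -1269/1066 ≈ -1.1904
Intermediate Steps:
Y(v) = 0 (Y(v) = -(v - v)/7 = -⅐*0 = 0)
M(A, S) = 5 + S (M(A, S) = S + 5 = 5 + S)
g = 24 (g = 6*4 = 24)
k(l) = 5 + l
E(q, G) = 30 + 24*G (E(q, G) = 24*G + 30 = 30 + 24*G)
(-2688 + E(-7, k(Y(-4))))/(2585 - 453) = (-2688 + (30 + 24*(5 + 0)))/(2585 - 453) = (-2688 + (30 + 24*5))/2132 = (-2688 + (30 + 120))*(1/2132) = (-2688 + 150)*(1/2132) = -2538*1/2132 = -1269/1066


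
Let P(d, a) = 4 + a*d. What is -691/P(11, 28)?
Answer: -691/312 ≈ -2.2147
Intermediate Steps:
-691/P(11, 28) = -691/(4 + 28*11) = -691/(4 + 308) = -691/312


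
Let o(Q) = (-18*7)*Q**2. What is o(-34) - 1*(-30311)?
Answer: -115345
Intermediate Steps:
o(Q) = -126*Q**2
o(-34) - 1*(-30311) = -126*(-34)**2 - 1*(-30311) = -126*1156 + 30311 = -145656 + 30311 = -115345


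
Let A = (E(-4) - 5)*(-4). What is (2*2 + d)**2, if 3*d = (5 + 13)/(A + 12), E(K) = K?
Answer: 1089/64 ≈ 17.016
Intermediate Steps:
A = 36 (A = (-4 - 5)*(-4) = -9*(-4) = 36)
d = 1/8 (d = ((5 + 13)/(36 + 12))/3 = (18/48)/3 = (18*(1/48))/3 = (1/3)*(3/8) = 1/8 ≈ 0.12500)
(2*2 + d)**2 = (2*2 + 1/8)**2 = (4 + 1/8)**2 = (33/8)**2 = 1089/64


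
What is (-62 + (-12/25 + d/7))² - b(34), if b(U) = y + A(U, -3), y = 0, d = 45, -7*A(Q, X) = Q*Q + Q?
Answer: 101422731/30625 ≈ 3311.8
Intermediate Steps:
A(Q, X) = -Q/7 - Q²/7 (A(Q, X) = -(Q*Q + Q)/7 = -(Q² + Q)/7 = -(Q + Q²)/7 = -Q/7 - Q²/7)
b(U) = -U*(1 + U)/7 (b(U) = 0 - U*(1 + U)/7 = -U*(1 + U)/7)
(-62 + (-12/25 + d/7))² - b(34) = (-62 + (-12/25 + 45/7))² - (-1)*34*(1 + 34)/7 = (-62 + (-12*1/25 + 45*(⅐)))² - (-1)*34*35/7 = (-62 + (-12/25 + 45/7))² - 1*(-170) = (-62 + 1041/175)² + 170 = (-9809/175)² + 170 = 96216481/30625 + 170 = 101422731/30625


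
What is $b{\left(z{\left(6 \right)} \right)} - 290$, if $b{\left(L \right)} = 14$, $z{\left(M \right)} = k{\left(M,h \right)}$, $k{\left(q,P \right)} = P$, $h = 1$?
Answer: $-276$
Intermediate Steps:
$z{\left(M \right)} = 1$
$b{\left(z{\left(6 \right)} \right)} - 290 = 14 - 290 = -276$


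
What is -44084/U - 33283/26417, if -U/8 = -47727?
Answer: -3468137239/2521608318 ≈ -1.3754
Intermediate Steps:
U = 381816 (U = -8*(-47727) = 381816)
-44084/U - 33283/26417 = -44084/381816 - 33283/26417 = -44084*1/381816 - 33283*1/26417 = -11021/95454 - 33283/26417 = -3468137239/2521608318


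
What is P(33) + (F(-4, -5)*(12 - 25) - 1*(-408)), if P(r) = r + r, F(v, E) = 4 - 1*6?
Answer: 500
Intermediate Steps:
F(v, E) = -2 (F(v, E) = 4 - 6 = -2)
P(r) = 2*r
P(33) + (F(-4, -5)*(12 - 25) - 1*(-408)) = 2*33 + (-2*(12 - 25) - 1*(-408)) = 66 + (-2*(-13) + 408) = 66 + (26 + 408) = 66 + 434 = 500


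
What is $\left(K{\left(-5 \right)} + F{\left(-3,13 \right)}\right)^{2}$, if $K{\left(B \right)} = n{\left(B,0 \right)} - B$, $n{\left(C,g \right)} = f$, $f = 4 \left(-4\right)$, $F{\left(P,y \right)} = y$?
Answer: $4$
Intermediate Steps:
$f = -16$
$n{\left(C,g \right)} = -16$
$K{\left(B \right)} = -16 - B$
$\left(K{\left(-5 \right)} + F{\left(-3,13 \right)}\right)^{2} = \left(\left(-16 - -5\right) + 13\right)^{2} = \left(\left(-16 + 5\right) + 13\right)^{2} = \left(-11 + 13\right)^{2} = 2^{2} = 4$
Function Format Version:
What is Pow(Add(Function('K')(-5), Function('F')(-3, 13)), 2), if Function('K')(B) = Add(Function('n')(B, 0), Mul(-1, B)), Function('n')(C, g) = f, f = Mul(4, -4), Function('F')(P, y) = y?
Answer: 4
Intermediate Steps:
f = -16
Function('n')(C, g) = -16
Function('K')(B) = Add(-16, Mul(-1, B))
Pow(Add(Function('K')(-5), Function('F')(-3, 13)), 2) = Pow(Add(Add(-16, Mul(-1, -5)), 13), 2) = Pow(Add(Add(-16, 5), 13), 2) = Pow(Add(-11, 13), 2) = Pow(2, 2) = 4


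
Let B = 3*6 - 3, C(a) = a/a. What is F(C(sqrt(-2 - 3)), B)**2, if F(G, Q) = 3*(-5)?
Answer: 225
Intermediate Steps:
C(a) = 1
B = 15 (B = 18 - 3 = 15)
F(G, Q) = -15
F(C(sqrt(-2 - 3)), B)**2 = (-15)**2 = 225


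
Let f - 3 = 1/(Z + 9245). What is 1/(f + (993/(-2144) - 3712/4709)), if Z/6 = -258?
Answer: 77709650912/135890802027 ≈ 0.57185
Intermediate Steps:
Z = -1548 (Z = 6*(-258) = -1548)
f = 23092/7697 (f = 3 + 1/(-1548 + 9245) = 3 + 1/7697 = 23092/7697 ≈ 3.0001)
1/(f + (993/(-2144) - 3712/4709)) = 1/(23092/7697 + (993/(-2144) - 3712/4709)) = 1/(23092/7697 + (993*(-1/2144) - 3712*1/4709)) = 1/(23092/7697 + (-993/2144 - 3712/4709)) = 1/(23092/7697 - 12634565/10096096) = 1/(135890802027/77709650912) = 77709650912/135890802027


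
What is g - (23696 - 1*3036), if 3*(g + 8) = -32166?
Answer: -31390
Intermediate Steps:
g = -10730 (g = -8 + (1/3)*(-32166) = -8 - 10722 = -10730)
g - (23696 - 1*3036) = -10730 - (23696 - 1*3036) = -10730 - (23696 - 3036) = -10730 - 1*20660 = -10730 - 20660 = -31390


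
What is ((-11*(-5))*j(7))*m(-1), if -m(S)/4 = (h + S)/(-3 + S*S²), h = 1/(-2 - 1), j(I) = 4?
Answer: -880/3 ≈ -293.33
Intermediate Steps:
h = -⅓ (h = 1/(-3) = -⅓ ≈ -0.33333)
m(S) = -4*(-⅓ + S)/(-3 + S³) (m(S) = -4*(-⅓ + S)/(-3 + S*S²) = -4*(-⅓ + S)/(-3 + S³))
((-11*(-5))*j(7))*m(-1) = (-11*(-5)*4)*(4*(1 - 3*(-1))/(3*(-3 + (-1)³))) = (55*4)*(4*(1 + 3)/(3*(-3 - 1))) = 220*((4/3)*4/(-4)) = 220*((4/3)*(-¼)*4) = 220*(-4/3) = -880/3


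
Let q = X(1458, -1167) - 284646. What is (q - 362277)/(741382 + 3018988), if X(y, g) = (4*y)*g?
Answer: -7452867/3760370 ≈ -1.9820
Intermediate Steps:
X(y, g) = 4*g*y
q = -7090590 (q = 4*(-1167)*1458 - 284646 = -6805944 - 284646 = -7090590)
(q - 362277)/(741382 + 3018988) = (-7090590 - 362277)/(741382 + 3018988) = -7452867/3760370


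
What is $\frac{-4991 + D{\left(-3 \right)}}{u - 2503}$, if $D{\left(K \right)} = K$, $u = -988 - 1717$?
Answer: $\frac{2497}{2604} \approx 0.95891$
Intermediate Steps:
$u = -2705$
$\frac{-4991 + D{\left(-3 \right)}}{u - 2503} = \frac{-4991 - 3}{-2705 - 2503} = - \frac{4994}{-2705 - 2503} = - \frac{4994}{-5208} = \left(-4994\right) \left(- \frac{1}{5208}\right) = \frac{2497}{2604}$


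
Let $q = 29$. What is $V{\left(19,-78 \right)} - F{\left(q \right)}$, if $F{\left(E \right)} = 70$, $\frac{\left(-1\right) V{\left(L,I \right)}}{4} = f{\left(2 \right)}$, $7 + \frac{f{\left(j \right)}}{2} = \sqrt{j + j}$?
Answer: $-30$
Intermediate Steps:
$f{\left(j \right)} = -14 + 2 \sqrt{2} \sqrt{j}$ ($f{\left(j \right)} = -14 + 2 \sqrt{j + j} = -14 + 2 \sqrt{2 j} = -14 + 2 \sqrt{2} \sqrt{j}$)
$V{\left(L,I \right)} = 40$ ($V{\left(L,I \right)} = - 4 \left(-14 + 2 \sqrt{2} \sqrt{2}\right) = - 4 \left(-14 + 4\right) = \left(-4\right) \left(-10\right) = 40$)
$V{\left(19,-78 \right)} - F{\left(q \right)} = 40 - 70 = -30$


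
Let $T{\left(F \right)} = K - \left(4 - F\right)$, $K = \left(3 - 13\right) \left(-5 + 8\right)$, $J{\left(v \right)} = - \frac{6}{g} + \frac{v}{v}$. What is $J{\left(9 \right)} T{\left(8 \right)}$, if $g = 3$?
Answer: $26$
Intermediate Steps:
$J{\left(v \right)} = -1$ ($J{\left(v \right)} = - \frac{6}{3} + \frac{v}{v} = \left(-6\right) \frac{1}{3} + 1 = -2 + 1 = -1$)
$K = -30$ ($K = \left(-10\right) 3 = -30$)
$T{\left(F \right)} = -34 + F$ ($T{\left(F \right)} = -30 - \left(4 - F\right) = -30 + \left(-4 + F\right) = -34 + F$)
$J{\left(9 \right)} T{\left(8 \right)} = - (-34 + 8) = \left(-1\right) \left(-26\right) = 26$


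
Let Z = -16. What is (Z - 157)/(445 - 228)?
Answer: -173/217 ≈ -0.79724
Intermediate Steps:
(Z - 157)/(445 - 228) = (-16 - 157)/(445 - 228) = -173/217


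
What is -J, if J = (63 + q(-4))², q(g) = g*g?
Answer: -6241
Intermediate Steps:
q(g) = g²
J = 6241 (J = (63 + (-4)²)² = (63 + 16)² = 79² = 6241)
-J = -1*6241 = -6241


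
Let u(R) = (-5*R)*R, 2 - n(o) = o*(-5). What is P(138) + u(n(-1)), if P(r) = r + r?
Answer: 231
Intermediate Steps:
n(o) = 2 + 5*o (n(o) = 2 - o*(-5) = 2 - (-5)*o = 2 + 5*o)
P(r) = 2*r
u(R) = -5*R²
P(138) + u(n(-1)) = 2*138 - 5*(2 + 5*(-1))² = 276 - 5*(2 - 5)² = 276 - 5*(-3)² = 276 - 5*9 = 276 - 45 = 231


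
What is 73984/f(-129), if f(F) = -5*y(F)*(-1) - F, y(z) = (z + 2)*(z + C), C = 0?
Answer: 18496/20511 ≈ 0.90176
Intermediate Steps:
y(z) = z*(2 + z) (y(z) = (z + 2)*(z + 0) = (2 + z)*z = z*(2 + z))
f(F) = -F + 5*F*(2 + F) (f(F) = -5*F*(2 + F)*(-1) - F = 5*F*(2 + F) - F = -F + 5*F*(2 + F))
73984/f(-129) = 73984/((-129*(9 + 5*(-129)))) = 73984/((-129*(9 - 645))) = 73984/((-129*(-636))) = 73984/82044 = 73984*(1/82044) = 18496/20511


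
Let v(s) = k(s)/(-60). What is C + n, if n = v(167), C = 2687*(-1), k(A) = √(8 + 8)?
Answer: -40306/15 ≈ -2687.1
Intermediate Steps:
k(A) = 4 (k(A) = √16 = 4)
v(s) = -1/15 (v(s) = 4/(-60) = 4*(-1/60) = -1/15)
C = -2687
n = -1/15 ≈ -0.066667
C + n = -2687 - 1/15 = -40306/15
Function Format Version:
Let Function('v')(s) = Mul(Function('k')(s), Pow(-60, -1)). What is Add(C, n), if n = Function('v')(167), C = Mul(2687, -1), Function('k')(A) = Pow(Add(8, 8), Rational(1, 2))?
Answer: Rational(-40306, 15) ≈ -2687.1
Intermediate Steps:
Function('k')(A) = 4 (Function('k')(A) = Pow(16, Rational(1, 2)) = 4)
Function('v')(s) = Rational(-1, 15) (Function('v')(s) = Mul(4, Pow(-60, -1)) = Mul(4, Rational(-1, 60)) = Rational(-1, 15))
C = -2687
n = Rational(-1, 15) ≈ -0.066667
Add(C, n) = Add(-2687, Rational(-1, 15)) = Rational(-40306, 15)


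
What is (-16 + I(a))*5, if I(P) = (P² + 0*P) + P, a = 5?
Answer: 70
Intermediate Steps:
I(P) = P + P² (I(P) = (P² + 0) + P = P² + P = P + P²)
(-16 + I(a))*5 = (-16 + 5*(1 + 5))*5 = (-16 + 5*6)*5 = (-16 + 30)*5 = 14*5 = 70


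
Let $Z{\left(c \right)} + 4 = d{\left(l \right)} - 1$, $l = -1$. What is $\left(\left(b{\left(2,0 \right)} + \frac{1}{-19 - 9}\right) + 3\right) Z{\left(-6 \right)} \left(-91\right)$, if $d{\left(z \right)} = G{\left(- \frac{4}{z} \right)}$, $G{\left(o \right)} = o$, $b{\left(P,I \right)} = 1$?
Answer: $\frac{1443}{4} \approx 360.75$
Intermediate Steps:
$d{\left(z \right)} = - \frac{4}{z}$
$Z{\left(c \right)} = -1$ ($Z{\left(c \right)} = -4 - \left(1 + \frac{4}{-1}\right) = -4 - -3 = -4 + \left(4 - 1\right) = -4 + 3 = -1$)
$\left(\left(b{\left(2,0 \right)} + \frac{1}{-19 - 9}\right) + 3\right) Z{\left(-6 \right)} \left(-91\right) = \left(\left(1 + \frac{1}{-19 - 9}\right) + 3\right) \left(-1\right) \left(-91\right) = \left(\left(1 + \frac{1}{-28}\right) + 3\right) \left(-1\right) \left(-91\right) = \left(\left(1 - \frac{1}{28}\right) + 3\right) \left(-1\right) \left(-91\right) = \left(\frac{27}{28} + 3\right) \left(-1\right) \left(-91\right) = \frac{111}{28} \left(-1\right) \left(-91\right) = \left(- \frac{111}{28}\right) \left(-91\right) = \frac{1443}{4}$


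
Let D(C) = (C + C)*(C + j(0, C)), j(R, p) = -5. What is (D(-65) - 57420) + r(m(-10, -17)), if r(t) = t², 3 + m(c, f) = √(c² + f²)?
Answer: -48320 + (3 - √389)² ≈ -48040.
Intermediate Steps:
D(C) = 2*C*(-5 + C) (D(C) = (C + C)*(C - 5) = (2*C)*(-5 + C) = 2*C*(-5 + C))
m(c, f) = -3 + √(c² + f²)
(D(-65) - 57420) + r(m(-10, -17)) = (2*(-65)*(-5 - 65) - 57420) + (-3 + √((-10)² + (-17)²))² = (2*(-65)*(-70) - 57420) + (-3 + √(100 + 289))² = (9100 - 57420) + (-3 + √389)² = -48320 + (-3 + √389)²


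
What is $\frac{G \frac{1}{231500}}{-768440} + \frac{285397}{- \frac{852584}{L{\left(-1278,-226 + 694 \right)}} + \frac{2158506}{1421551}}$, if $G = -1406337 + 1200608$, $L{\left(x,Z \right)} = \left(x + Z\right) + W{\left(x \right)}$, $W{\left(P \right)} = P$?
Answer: $\frac{649554083968614883418489}{932791514389272260000} \approx 696.36$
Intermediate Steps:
$L{\left(x,Z \right)} = Z + 2 x$ ($L{\left(x,Z \right)} = \left(x + Z\right) + x = \left(Z + x\right) + x = Z + 2 x$)
$G = -205729$
$\frac{G \frac{1}{231500}}{-768440} + \frac{285397}{- \frac{852584}{L{\left(-1278,-226 + 694 \right)}} + \frac{2158506}{1421551}} = \frac{\left(-205729\right) \frac{1}{231500}}{-768440} + \frac{285397}{- \frac{852584}{\left(-226 + 694\right) + 2 \left(-1278\right)} + \frac{2158506}{1421551}} = \left(-205729\right) \frac{1}{231500} \left(- \frac{1}{768440}\right) + \frac{285397}{- \frac{852584}{468 - 2556} + 2158506 \cdot \frac{1}{1421551}} = \left(- \frac{205729}{231500}\right) \left(- \frac{1}{768440}\right) + \frac{285397}{- \frac{852584}{-2088} + \frac{2158506}{1421551}} = \frac{205729}{177893860000} + \frac{285397}{\left(-852584\right) \left(- \frac{1}{2088}\right) + \frac{2158506}{1421551}} = \frac{205729}{177893860000} + \frac{285397}{\frac{106573}{261} + \frac{2158506}{1421551}} = \frac{205729}{177893860000} + \frac{285397}{\frac{5243528441}{12793959}} = \frac{205729}{177893860000} + 285397 \cdot \frac{12793959}{5243528441} = \frac{205729}{177893860000} + \frac{3651357516723}{5243528441} = \frac{649554083968614883418489}{932791514389272260000}$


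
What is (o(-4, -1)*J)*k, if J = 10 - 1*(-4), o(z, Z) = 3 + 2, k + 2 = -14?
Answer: -1120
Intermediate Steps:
k = -16 (k = -2 - 14 = -16)
o(z, Z) = 5
J = 14 (J = 10 + 4 = 14)
(o(-4, -1)*J)*k = (5*14)*(-16) = 70*(-16) = -1120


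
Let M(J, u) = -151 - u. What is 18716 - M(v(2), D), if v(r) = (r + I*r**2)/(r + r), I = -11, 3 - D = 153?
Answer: 18717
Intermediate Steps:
D = -150 (D = 3 - 1*153 = 3 - 153 = -150)
v(r) = (r - 11*r**2)/(2*r) (v(r) = (r - 11*r**2)/(r + r) = (r - 11*r**2)/((2*r)) = (r - 11*r**2)*(1/(2*r)) = (r - 11*r**2)/(2*r))
18716 - M(v(2), D) = 18716 - (-151 - 1*(-150)) = 18716 - (-151 + 150) = 18716 - 1*(-1) = 18716 + 1 = 18717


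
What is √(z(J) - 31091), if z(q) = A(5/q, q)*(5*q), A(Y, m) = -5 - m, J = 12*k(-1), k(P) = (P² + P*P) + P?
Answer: I*√32111 ≈ 179.2*I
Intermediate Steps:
k(P) = P + 2*P² (k(P) = (P² + P²) + P = 2*P² + P = P + 2*P²)
J = 12 (J = 12*(-(1 + 2*(-1))) = 12*(-(1 - 2)) = 12*(-1*(-1)) = 12*1 = 12)
z(q) = 5*q*(-5 - q) (z(q) = (-5 - q)*(5*q) = 5*q*(-5 - q))
√(z(J) - 31091) = √(-5*12*(5 + 12) - 31091) = √(-5*12*17 - 31091) = √(-1020 - 31091) = √(-32111) = I*√32111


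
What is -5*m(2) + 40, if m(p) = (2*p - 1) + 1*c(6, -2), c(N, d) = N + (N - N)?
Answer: -5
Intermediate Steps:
c(N, d) = N (c(N, d) = N + 0 = N)
m(p) = 5 + 2*p (m(p) = (2*p - 1) + 1*6 = (-1 + 2*p) + 6 = 5 + 2*p)
-5*m(2) + 40 = -5*(5 + 2*2) + 40 = -5*(5 + 4) + 40 = -5*9 + 40 = -45 + 40 = -5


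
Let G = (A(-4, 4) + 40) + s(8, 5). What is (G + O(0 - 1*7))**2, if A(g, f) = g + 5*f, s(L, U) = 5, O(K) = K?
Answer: 2916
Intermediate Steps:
G = 61 (G = ((-4 + 5*4) + 40) + 5 = ((-4 + 20) + 40) + 5 = (16 + 40) + 5 = 56 + 5 = 61)
(G + O(0 - 1*7))**2 = (61 + (0 - 1*7))**2 = (61 + (0 - 7))**2 = (61 - 7)**2 = 54**2 = 2916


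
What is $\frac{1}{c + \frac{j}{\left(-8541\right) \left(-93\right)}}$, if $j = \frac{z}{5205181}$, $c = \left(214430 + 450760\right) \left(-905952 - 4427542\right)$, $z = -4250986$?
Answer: $- \frac{4134542935653}{14668477156520304011981566} \approx -2.8187 \cdot 10^{-13}$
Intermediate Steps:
$c = -3547786873860$ ($c = 665190 \left(-5333494\right) = -3547786873860$)
$j = - \frac{4250986}{5205181} \approx -0.81668$
$\frac{1}{c + \frac{j}{\left(-8541\right) \left(-93\right)}} = \frac{1}{-3547786873860 - \frac{4250986}{5205181 \left(\left(-8541\right) \left(-93\right)\right)}} = \frac{1}{-3547786873860 - \frac{4250986}{5205181 \cdot 794313}} = \frac{1}{-3547786873860 - \frac{4250986}{4134542935653}} = \frac{1}{- \frac{14668477156520304011981566}{4134542935653}} = - \frac{4134542935653}{14668477156520304011981566}$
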